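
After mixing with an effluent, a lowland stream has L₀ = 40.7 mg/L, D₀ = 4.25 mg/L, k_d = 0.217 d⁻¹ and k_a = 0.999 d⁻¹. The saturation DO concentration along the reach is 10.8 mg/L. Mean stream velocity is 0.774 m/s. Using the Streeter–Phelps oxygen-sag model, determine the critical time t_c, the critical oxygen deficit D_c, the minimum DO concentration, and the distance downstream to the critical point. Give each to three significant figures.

t_c ≈ 1.35 d; D_c ≈ 6.60 mg/L; min DO ≈ 4.20 mg/L; x_c ≈ 90.2 km

t_c = [1/(k_a−k_d)] ln[(k_a/k_d)(1 − D₀(k_a−k_d)/(k_d L₀))]
= [1/(0.999−0.217)] ln[(0.999/0.217)(1 − 4.25×0.7820/(0.217×40.7))]
= (1/0.7820) ln[4.604 × 0.6237] = 1.279 × ln(2.871) = 1.279 × 1.055 = 1.349 d.
L(t_c) = L₀ e^(−k_d t_c) = 40.7 × 0.7463 = 30.37 mg/L, and at the critical point k_a D_c = k_d L, so D_c = (0.217/0.999) × 30.37 = 6.597 mg/L.
Minimum DO = C_s − D_c = 10.8 − 6.597 = 4.203 mg/L.
x_c = v t_c = 0.774 m/s × 1.349 d × 86400 s/d = 90200 m ≈ 90.2 km.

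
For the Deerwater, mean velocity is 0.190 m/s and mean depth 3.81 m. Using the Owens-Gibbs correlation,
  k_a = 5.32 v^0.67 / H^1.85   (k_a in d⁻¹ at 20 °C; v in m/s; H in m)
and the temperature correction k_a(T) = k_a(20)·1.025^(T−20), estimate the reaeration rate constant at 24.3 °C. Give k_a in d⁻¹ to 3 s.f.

k_a ≈ 0.164 d⁻¹

k_a(20) = 5.32 × 0.190^0.67 / 3.81^1.85 = 5.32 × 0.3287 / 11.88 = 0.1472 d⁻¹.
k_a(24.3) = 0.1472 × 1.025^(24.3−20) = 0.1472 × 1.112 = 0.1637 d⁻¹.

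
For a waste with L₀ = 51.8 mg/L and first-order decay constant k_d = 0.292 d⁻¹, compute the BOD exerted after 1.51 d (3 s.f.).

y_t = L₀(1 − e^(−k_d t)) = 51.8 × (1 − e^(−0.292×1.51))
= 51.8 × (1 − 0.6434) = 51.8 × 0.3566 = 18.47 mg/L.

y ≈ 18.5 mg/L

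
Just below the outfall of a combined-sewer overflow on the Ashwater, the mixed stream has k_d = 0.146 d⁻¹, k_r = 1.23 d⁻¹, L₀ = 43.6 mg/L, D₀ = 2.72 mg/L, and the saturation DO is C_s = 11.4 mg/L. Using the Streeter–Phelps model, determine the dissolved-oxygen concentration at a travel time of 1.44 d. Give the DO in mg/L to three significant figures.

k_d L₀/(k_r−k_d) = 0.146×43.6/(1.23−0.146) = 6.366/1.084 = 5.872 mg/L.
e^(−k_d t) = e^(−0.146×1.440) = 0.8104; e^(−k_r t) = e^(−1.23×1.440) = 0.1701.
D = 5.872 × (0.8104 − 0.1701) + 2.72 × 0.1701 = 3.760 + 0.4628 = 4.223 mg/L.
DO = C_s − D = 11.4 − 4.223 = 7.177 mg/L.

DO ≈ 7.18 mg/L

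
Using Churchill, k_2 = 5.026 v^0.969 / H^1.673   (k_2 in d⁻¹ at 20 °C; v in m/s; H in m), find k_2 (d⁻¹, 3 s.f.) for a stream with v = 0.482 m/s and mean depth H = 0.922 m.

k_2 = 5.026 × 0.482^0.969 / 0.922^1.673 = 5.026 × 0.4930 / 0.8730 = 2.839 d⁻¹.

k_2 ≈ 2.84 d⁻¹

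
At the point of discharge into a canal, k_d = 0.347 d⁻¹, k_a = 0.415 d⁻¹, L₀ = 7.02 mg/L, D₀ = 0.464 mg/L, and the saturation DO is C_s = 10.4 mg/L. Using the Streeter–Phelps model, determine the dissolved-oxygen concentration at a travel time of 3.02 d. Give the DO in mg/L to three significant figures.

k_d L₀/(k_a−k_d) = 0.347×7.02/(0.415−0.347) = 2.436/0.06800 = 35.82 mg/L.
e^(−k_d t) = e^(−0.347×3.020) = 0.3507; e^(−k_a t) = e^(−0.415×3.020) = 0.2856.
D = 35.82 × (0.3507 − 0.2856) + 0.464 × 0.2856 = 2.332 + 0.1325 = 2.464 mg/L.
DO = C_s − D = 10.4 − 2.464 = 7.936 mg/L.

DO ≈ 7.94 mg/L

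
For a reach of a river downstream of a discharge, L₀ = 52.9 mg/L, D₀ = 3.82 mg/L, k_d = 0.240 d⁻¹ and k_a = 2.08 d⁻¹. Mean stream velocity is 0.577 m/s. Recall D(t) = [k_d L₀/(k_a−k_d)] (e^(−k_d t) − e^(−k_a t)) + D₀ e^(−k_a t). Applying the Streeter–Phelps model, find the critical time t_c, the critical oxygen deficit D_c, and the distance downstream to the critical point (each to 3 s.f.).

t_c = [1/(k_a−k_d)] ln[(k_a/k_d)(1 − D₀(k_a−k_d)/(k_d L₀))]
= [1/(2.08−0.240)] ln[(2.08/0.240)(1 − 3.82×1.840/(0.240×52.9))]
= (1/1.840) ln[8.667 × 0.4464] = 0.5435 × ln(3.869) = 0.5435 × 1.353 = 0.7353 d.
L(t_c) = L₀ e^(−k_d t_c) = 52.9 × 0.8382 = 44.34 mg/L, and at the critical point k_a D_c = k_d L, so D_c = (0.240/2.08) × 44.34 = 5.116 mg/L.
x_c = v t_c = 0.577 m/s × 0.7353 d × 86400 s/d = 36660 m ≈ 36.7 km.

t_c ≈ 0.735 d; D_c ≈ 5.12 mg/L; x_c ≈ 36.7 km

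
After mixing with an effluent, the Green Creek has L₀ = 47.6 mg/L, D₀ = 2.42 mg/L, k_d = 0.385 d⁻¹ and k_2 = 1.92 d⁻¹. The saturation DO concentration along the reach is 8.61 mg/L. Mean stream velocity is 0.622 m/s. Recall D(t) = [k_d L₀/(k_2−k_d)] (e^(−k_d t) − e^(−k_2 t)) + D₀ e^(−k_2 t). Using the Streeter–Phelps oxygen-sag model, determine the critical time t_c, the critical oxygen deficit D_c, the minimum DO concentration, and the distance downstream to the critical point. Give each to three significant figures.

t_c ≈ 0.899 d; D_c ≈ 6.75 mg/L; min DO ≈ 1.86 mg/L; x_c ≈ 48.3 km

t_c = [1/(k_2−k_d)] ln[(k_2/k_d)(1 − D₀(k_2−k_d)/(k_d L₀))]
= [1/(1.92−0.385)] ln[(1.92/0.385)(1 − 2.42×1.535/(0.385×47.6))]
= (1/1.535) ln[4.987 × 0.7973] = 0.6515 × ln(3.976) = 0.6515 × 1.380 = 0.8992 d.
D_c = (k_d/k_2) L₀ e^(−k_d t_c) = (0.385/1.92) × 47.6 × e^(−0.385×0.8992) = 0.2005 × 47.6 × 0.7074 = 6.752 mg/L.
Minimum DO = C_s − D_c = 8.61 − 6.752 = 1.858 mg/L.
x_c = v t_c = 0.622 m/s × 0.8992 d × 86400 s/d = 48330 m ≈ 48.3 km.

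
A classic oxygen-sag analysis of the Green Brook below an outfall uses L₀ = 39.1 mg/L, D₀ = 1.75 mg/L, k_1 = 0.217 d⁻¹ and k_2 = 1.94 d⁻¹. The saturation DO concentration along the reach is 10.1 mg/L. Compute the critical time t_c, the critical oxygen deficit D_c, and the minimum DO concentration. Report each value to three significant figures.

t_c ≈ 1.02 d; D_c ≈ 3.51 mg/L; min DO ≈ 6.59 mg/L

With k_2/k_1 = 8.940 and 1 − D₀(k_2−k_1)/(k_1 L₀) = 0.6446,
t_c = ln(8.940 × 0.6446) / (1.94 − 0.217) = ln(5.763) / 1.723 = 1.751/1.723 = 1.017 d.
D_c = (k_1/k_2) L₀ e^(−k_1 t_c) = (0.217/1.94) × 39.1 × e^(−0.217×1.017) = 0.1119 × 39.1 × 0.8021 = 3.508 mg/L.
Minimum DO = C_s − D_c = 10.1 − 3.508 = 6.592 mg/L.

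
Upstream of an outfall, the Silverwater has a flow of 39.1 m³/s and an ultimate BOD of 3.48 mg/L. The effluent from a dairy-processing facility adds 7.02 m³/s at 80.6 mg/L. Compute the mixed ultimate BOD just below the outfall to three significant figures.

Flow-weighted mixing: C = (Q_r C_r + Q_w C_w)/(Q_r + Q_w)
= (39.1×3.48 + 7.02×80.6)/(39.1 + 7.02) = 701.9/46.12 = 15.22 mg/L.

15.2 mg/L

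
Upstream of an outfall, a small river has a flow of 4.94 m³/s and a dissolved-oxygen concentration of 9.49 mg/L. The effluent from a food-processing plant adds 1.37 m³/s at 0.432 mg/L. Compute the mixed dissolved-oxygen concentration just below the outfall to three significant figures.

Flow-weighted mixing: C = (Q_r C_r + Q_w C_w)/(Q_r + Q_w)
= (4.94×9.49 + 1.37×0.432)/(4.94 + 1.37) = 47.47/6.310 = 7.523 mg/L.

7.52 mg/L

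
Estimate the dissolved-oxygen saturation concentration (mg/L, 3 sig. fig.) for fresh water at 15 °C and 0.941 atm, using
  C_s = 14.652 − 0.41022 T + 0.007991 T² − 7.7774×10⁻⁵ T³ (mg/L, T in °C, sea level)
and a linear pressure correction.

C_s ≈ 9.44 mg/L

At sea level: C_s = 14.652 − 0.41022×15 + 0.007991×15² − 7.7774×10⁻⁵×15³ = 10.03 mg/L.
Pressure correction: C_s' = 10.03 × 0.941 = 9.442 mg/L.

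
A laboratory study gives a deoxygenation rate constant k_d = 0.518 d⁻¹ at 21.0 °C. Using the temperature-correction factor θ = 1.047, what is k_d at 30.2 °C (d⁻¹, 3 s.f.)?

k_d ≈ 0.790 d⁻¹

k_d(T₂) = k_d(T₁) · θ^(T₂−T₁) = 0.518 × 1.047^(30.2−21.0)
= 0.518 × 1.047^9.20 = 0.518 × 1.526 = 0.7904 d⁻¹.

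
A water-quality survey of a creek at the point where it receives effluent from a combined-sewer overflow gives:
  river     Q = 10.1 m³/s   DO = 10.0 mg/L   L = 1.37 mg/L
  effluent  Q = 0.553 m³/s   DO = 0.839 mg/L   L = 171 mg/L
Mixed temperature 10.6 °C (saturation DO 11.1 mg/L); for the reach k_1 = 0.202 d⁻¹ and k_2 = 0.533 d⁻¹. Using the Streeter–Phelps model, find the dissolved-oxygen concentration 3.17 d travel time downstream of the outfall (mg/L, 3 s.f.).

DO ≈ 8.68 mg/L

Mixed DO = (10.1×10.0 + 0.553×0.839)/(10.1+0.553) = 101.5/10.65 = 9.524 mg/L.
Mixed L₀ = (10.1×1.37 + 0.553×171)/(10.65) = 108.4/10.65 = 10.18 mg/L.
Initial deficit D₀ = C_s − DO₀ = 11.1 − 9.524 = 1.576 mg/L.
D(3.17) = [0.202×10.18/(0.533−0.202)](e^(−0.202×3.17) − e^(−0.533×3.17)) + 1.576 e^(−0.533×3.17)
= 6.210 × (0.5271 − 0.1846) + 1.576 × 0.1846 = 2.418 mg/L.
DO = 11.1 − 2.418 = 8.682 mg/L.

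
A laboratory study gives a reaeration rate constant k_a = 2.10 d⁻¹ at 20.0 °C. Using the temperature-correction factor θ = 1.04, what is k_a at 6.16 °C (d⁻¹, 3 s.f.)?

k_a(T₂) = k_a(T₁) · θ^(T₂−T₁) = 2.10 × 1.04^(6.16−20.0)
= 2.10 × 1.04^-13.8 = 2.10 × 0.5811 = 1.220 d⁻¹.

k_a ≈ 1.22 d⁻¹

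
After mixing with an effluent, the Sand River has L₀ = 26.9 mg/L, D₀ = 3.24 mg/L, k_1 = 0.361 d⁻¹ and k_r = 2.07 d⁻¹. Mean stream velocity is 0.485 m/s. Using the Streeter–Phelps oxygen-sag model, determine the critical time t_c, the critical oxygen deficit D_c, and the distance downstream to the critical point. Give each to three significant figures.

With k_r/k_1 = 5.734 and 1 − D₀(k_r−k_1)/(k_1 L₀) = 0.4298,
t_c = ln(5.734 × 0.4298) / (2.07 − 0.361) = ln(2.465) / 1.709 = 0.9020/1.709 = 0.5278 d.
L(t_c) = L₀ e^(−k_1 t_c) = 26.9 × 0.8265 = 22.23 mg/L, and at the critical point k_r D_c = k_1 L, so D_c = (0.361/2.07) × 22.23 = 3.877 mg/L.
x_c = v t_c = 0.485 m/s × 0.5278 d × 86400 s/d = 22120 m ≈ 22.1 km.

t_c ≈ 0.528 d; D_c ≈ 3.88 mg/L; x_c ≈ 22.1 km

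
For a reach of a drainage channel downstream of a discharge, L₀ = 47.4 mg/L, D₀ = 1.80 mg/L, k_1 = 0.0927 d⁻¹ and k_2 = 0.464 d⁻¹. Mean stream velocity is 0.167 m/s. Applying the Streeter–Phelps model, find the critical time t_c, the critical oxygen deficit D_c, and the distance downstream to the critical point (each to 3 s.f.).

t_c ≈ 3.89 d; D_c ≈ 6.60 mg/L; x_c ≈ 56.2 km

With k_2/k_1 = 5.005 and 1 − D₀(k_2−k_1)/(k_1 L₀) = 0.8479,
t_c = ln(5.005 × 0.8479) / (0.464 − 0.0927) = ln(4.244) / 0.3713 = 1.446/0.3713 = 3.893 d.
D_c = (k_1/k_2) L₀ e^(−k_1 t_c) = (0.0927/0.464) × 47.4 × e^(−0.0927×3.893) = 0.1998 × 47.4 × 0.6971 = 6.601 mg/L.
x_c = v t_c = 0.167 m/s × 3.893 d × 86400 s/d = 56170 m ≈ 56.2 km.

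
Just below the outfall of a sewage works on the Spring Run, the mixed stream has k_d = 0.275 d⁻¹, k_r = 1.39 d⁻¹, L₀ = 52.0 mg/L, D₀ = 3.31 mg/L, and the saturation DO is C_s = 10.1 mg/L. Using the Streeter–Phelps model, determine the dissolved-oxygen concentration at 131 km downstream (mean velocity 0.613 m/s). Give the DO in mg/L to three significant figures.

Travel time t = x/v = 131 km / (0.613 m/s) = 131000 m / 0.613 m/s = 213700 s = 2.473 d.
k_d L₀/(k_r−k_d) = 0.275×52.0/(1.39−0.275) = 14.30/1.115 = 12.83 mg/L.
e^(−k_d t) = e^(−0.275×2.473) = 0.5065; e^(−k_r t) = e^(−1.39×2.473) = 0.03213.
D = 12.83 × (0.5065 − 0.03213) + 3.31 × 0.03213 = 6.084 + 0.1063 = 6.190 mg/L.
DO = C_s − D = 10.1 − 6.190 = 3.910 mg/L.

DO ≈ 3.91 mg/L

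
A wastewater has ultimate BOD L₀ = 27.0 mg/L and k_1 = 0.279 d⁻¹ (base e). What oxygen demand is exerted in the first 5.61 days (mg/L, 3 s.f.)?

y_t = L₀(1 − e^(−k_1 t)) = 27.0 × (1 − e^(−0.279×5.61))
= 27.0 × (1 − 0.2090) = 27.0 × 0.7910 = 21.36 mg/L.

y ≈ 21.4 mg/L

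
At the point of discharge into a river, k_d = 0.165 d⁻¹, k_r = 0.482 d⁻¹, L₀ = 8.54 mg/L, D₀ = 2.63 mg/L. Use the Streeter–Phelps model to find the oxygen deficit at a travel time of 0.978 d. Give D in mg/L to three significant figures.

D ≈ 2.65 mg/L

k_d L₀/(k_r−k_d) = 0.165×8.54/(0.482−0.165) = 1.409/0.3170 = 4.445 mg/L.
e^(−k_d t) = e^(−0.165×0.9780) = 0.8510; e^(−k_r t) = e^(−0.482×0.9780) = 0.6241.
D = 4.445 × (0.8510 − 0.6241) + 2.63 × 0.6241 = 1.008 + 1.641 = 2.650 mg/L.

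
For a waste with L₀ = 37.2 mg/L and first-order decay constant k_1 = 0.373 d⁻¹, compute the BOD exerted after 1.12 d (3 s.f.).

y_t = L₀(1 − e^(−k_1 t)) = 37.2 × (1 − e^(−0.373×1.12))
= 37.2 × (1 − 0.6585) = 37.2 × 0.3415 = 12.70 mg/L.

y ≈ 12.7 mg/L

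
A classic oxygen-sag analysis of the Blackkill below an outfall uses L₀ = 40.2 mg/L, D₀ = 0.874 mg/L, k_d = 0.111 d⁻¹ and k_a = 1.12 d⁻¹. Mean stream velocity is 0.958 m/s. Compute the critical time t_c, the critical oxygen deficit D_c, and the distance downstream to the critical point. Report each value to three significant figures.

With k_a/k_d = 10.09 and 1 − D₀(k_a−k_d)/(k_d L₀) = 0.8024,
t_c = ln(10.09 × 0.8024) / (1.12 − 0.111) = ln(8.096) / 1.009 = 2.091/1.009 = 2.073 d.
D_c = (k_d/k_a) L₀ e^(−k_d t_c) = (0.111/1.12) × 40.2 × e^(−0.111×2.073) = 0.09911 × 40.2 × 0.7945 = 3.165 mg/L.
x_c = v t_c = 0.958 m/s × 2.073 d × 86400 s/d = 171600 m ≈ 172 km.

t_c ≈ 2.07 d; D_c ≈ 3.17 mg/L; x_c ≈ 172 km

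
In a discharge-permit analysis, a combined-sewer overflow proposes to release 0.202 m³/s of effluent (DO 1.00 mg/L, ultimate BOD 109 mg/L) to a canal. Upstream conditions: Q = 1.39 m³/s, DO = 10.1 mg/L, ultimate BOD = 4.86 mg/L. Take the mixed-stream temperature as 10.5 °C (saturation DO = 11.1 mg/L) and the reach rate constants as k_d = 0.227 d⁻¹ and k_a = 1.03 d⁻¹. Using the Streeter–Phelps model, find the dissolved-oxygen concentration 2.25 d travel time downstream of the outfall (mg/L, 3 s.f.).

DO ≈ 8.33 mg/L

Mixed DO = (1.39×10.1 + 0.202×1.00)/(1.39+0.202) = 14.24/1.592 = 8.945 mg/L.
Mixed L₀ = (1.39×4.86 + 0.202×109)/(1.592) = 28.77/1.592 = 18.07 mg/L.
Initial deficit D₀ = C_s − DO₀ = 11.1 − 8.945 = 2.155 mg/L.
D(2.25) = [0.227×18.07/(1.03−0.227)](e^(−0.227×2.25) − e^(−1.03×2.25)) + 2.155 e^(−1.03×2.25)
= 5.109 × (0.6000 − 0.09852) + 2.155 × 0.09852 = 2.775 mg/L.
DO = 11.1 − 2.775 = 8.325 mg/L.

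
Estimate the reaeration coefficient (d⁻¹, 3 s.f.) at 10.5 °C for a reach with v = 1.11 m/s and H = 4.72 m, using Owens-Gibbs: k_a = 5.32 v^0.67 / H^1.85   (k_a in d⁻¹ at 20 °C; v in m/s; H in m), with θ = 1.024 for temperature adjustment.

k_a ≈ 0.258 d⁻¹

k_a(20) = 5.32 × 1.11^0.67 / 4.72^1.85 = 5.32 × 1.072 / 17.65 = 0.3232 d⁻¹.
k_a(10.5) = 0.3232 × 1.024^(10.5−20) = 0.3232 × 0.7983 = 0.2580 d⁻¹.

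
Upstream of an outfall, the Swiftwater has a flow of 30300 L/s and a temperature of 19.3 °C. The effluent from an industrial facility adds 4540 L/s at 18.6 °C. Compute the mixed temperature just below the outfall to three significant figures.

Flow-weighted mixing: C = (Q_r C_r + Q_w C_w)/(Q_r + Q_w)
= (30300×19.3 + 4540×18.6)/(30300 + 4540) = 669200/34840 = 19.21 °C.

19.2 °C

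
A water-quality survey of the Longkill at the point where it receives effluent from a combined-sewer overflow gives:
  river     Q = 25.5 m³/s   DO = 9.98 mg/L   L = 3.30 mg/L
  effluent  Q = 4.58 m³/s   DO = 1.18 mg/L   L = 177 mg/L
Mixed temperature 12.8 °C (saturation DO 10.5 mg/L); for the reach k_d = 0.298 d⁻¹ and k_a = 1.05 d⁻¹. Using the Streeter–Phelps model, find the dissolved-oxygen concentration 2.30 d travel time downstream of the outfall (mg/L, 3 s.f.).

Mixed DO = (25.5×9.98 + 4.58×1.18)/(25.5+4.58) = 259.9/30.08 = 8.640 mg/L.
Mixed L₀ = (25.5×3.30 + 4.58×177)/(30.08) = 894.8/30.08 = 29.75 mg/L.
Initial deficit D₀ = C_s − DO₀ = 10.5 − 8.640 = 1.860 mg/L.
D(2.30) = [0.298×29.75/(1.05−0.298)](e^(−0.298×2.30) − e^(−1.05×2.30)) + 1.860 e^(−1.05×2.30)
= 11.79 × (0.5039 − 0.08937) + 1.860 × 0.08937 = 5.053 mg/L.
DO = 10.5 − 5.053 = 5.447 mg/L.

DO ≈ 5.45 mg/L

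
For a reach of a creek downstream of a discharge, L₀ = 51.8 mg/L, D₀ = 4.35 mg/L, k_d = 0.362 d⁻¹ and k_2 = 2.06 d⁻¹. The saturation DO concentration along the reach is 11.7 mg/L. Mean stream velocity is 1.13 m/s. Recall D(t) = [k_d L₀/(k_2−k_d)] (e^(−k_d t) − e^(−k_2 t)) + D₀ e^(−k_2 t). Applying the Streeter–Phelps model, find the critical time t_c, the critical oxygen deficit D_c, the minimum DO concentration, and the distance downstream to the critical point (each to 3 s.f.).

t_c = [1/(k_2−k_d)] ln[(k_2/k_d)(1 − D₀(k_2−k_d)/(k_d L₀))]
= [1/(2.06−0.362)] ln[(2.06/0.362)(1 − 4.35×1.698/(0.362×51.8))]
= (1/1.698) ln[5.691 × 0.6061] = 0.5889 × ln(3.449) = 0.5889 × 1.238 = 0.7292 d.
L(t_c) = L₀ e^(−k_d t_c) = 51.8 × 0.7680 = 39.78 mg/L, and at the critical point k_2 D_c = k_d L, so D_c = (0.362/2.06) × 39.78 = 6.991 mg/L.
Minimum DO = C_s − D_c = 11.7 − 6.991 = 4.709 mg/L.
x_c = v t_c = 1.13 m/s × 0.7292 d × 86400 s/d = 71190 m ≈ 71.2 km.

t_c ≈ 0.729 d; D_c ≈ 6.99 mg/L; min DO ≈ 4.71 mg/L; x_c ≈ 71.2 km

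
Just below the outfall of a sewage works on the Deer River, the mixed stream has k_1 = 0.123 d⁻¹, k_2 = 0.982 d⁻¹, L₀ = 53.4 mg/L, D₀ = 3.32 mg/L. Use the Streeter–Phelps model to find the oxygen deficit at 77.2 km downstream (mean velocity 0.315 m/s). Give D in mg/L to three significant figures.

Travel time t = x/v = 77.2 km / (0.315 m/s) = 77200 m / 0.315 m/s = 245100 s = 2.837 d.
k_1 L₀/(k_2−k_1) = 0.123×53.4/(0.982−0.123) = 6.568/0.8590 = 7.646 mg/L.
e^(−k_1 t) = e^(−0.123×2.837) = 0.7055; e^(−k_2 t) = e^(−0.982×2.837) = 0.06170.
D = 7.646 × (0.7055 − 0.06170) + 3.32 × 0.06170 = 4.922 + 0.2048 = 5.127 mg/L.

D ≈ 5.13 mg/L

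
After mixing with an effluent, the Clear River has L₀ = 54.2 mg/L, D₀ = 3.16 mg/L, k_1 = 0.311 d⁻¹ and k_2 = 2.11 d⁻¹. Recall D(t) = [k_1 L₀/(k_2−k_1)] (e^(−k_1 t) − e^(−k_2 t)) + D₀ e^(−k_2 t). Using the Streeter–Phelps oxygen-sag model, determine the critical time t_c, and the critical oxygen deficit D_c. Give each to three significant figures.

t_c ≈ 0.836 d; D_c ≈ 6.16 mg/L

At the critical point dD/dt = 0, so k_1 L₀ e^(−k_1 t) = k_2 D. Substituting D(t) from the Streeter–Phelps equation and solving for t gives
t_c = ln[(k_2/k_1)(1 − D₀(k_2−k_1)/(k_1 L₀))] / (k_2−k_1).
Here k_2−k_1 = 1.799 d⁻¹ and 1 − D₀(k_2−k_1)/(k_1 L₀) = 1 − 3.16×1.799/(0.311×54.2) = 0.6627, so
t_c = ln(6.785 × 0.6627) / 1.799 = 1.503 / 1.799 = 0.8356 d.
D_c = (k_1/k_2) L₀ e^(−k_1 t_c) = (0.311/2.11) × 54.2 × e^(−0.311×0.8356) = 0.1474 × 54.2 × 0.7711 = 6.160 mg/L.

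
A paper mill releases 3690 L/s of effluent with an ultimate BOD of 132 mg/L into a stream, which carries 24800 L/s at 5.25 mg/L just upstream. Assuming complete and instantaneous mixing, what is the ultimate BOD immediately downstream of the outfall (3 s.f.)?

21.7 mg/L

Flow-weighted mixing: C = (Q_r C_r + Q_w C_w)/(Q_r + Q_w)
= (24800×5.25 + 3690×132)/(24800 + 3690) = 617300/28490 = 21.67 mg/L.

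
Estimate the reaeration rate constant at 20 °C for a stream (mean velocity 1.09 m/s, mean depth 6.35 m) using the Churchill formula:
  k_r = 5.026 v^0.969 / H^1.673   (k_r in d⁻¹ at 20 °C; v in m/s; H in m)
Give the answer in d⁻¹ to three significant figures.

k_r = 5.026 × 1.09^0.969 / 6.35^1.673 = 5.026 × 1.087 / 22.03 = 0.2480 d⁻¹.

k_r ≈ 0.248 d⁻¹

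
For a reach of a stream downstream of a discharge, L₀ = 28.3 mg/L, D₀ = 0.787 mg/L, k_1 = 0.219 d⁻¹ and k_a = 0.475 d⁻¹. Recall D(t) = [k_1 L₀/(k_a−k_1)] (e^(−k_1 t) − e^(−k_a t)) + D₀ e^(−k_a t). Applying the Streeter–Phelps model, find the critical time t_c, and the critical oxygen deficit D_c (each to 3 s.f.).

t_c ≈ 2.90 d; D_c ≈ 6.92 mg/L

With k_a/k_1 = 2.169 and 1 − D₀(k_a−k_1)/(k_1 L₀) = 0.9675,
t_c = ln(2.169 × 0.9675) / (0.475 − 0.219) = ln(2.098) / 0.2560 = 0.7412/0.2560 = 2.895 d.
L(t_c) = L₀ e^(−k_1 t_c) = 28.3 × 0.5304 = 15.01 mg/L, and at the critical point k_a D_c = k_1 L, so D_c = (0.219/0.475) × 15.01 = 6.921 mg/L.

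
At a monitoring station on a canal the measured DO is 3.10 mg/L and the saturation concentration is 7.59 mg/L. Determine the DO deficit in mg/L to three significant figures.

D ≈ 4.49 mg/L

D = C_s − C = 7.59 − 3.10 = 4.49 mg/L.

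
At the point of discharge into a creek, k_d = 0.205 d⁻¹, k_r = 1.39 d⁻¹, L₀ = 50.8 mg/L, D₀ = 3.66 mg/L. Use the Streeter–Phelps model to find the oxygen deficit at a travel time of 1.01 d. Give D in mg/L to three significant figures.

D ≈ 5.88 mg/L

k_d L₀/(k_r−k_d) = 0.205×50.8/(1.39−0.205) = 10.41/1.185 = 8.788 mg/L.
e^(−k_d t) = e^(−0.205×1.010) = 0.8130; e^(−k_r t) = e^(−1.39×1.010) = 0.2456.
D = 8.788 × (0.8130 − 0.2456) + 3.66 × 0.2456 = 4.986 + 0.8990 = 5.885 mg/L.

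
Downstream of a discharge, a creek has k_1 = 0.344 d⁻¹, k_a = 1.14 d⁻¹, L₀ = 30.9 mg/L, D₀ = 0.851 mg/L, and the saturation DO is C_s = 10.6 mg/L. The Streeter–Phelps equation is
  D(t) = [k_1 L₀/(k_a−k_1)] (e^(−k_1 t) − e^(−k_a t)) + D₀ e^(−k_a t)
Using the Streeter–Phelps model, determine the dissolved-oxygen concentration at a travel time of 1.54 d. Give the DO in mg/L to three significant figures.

DO ≈ 4.90 mg/L

k_1 L₀/(k_a−k_1) = 0.344×30.9/(1.14−0.344) = 10.63/0.7960 = 13.35 mg/L.
e^(−k_1 t) = e^(−0.344×1.540) = 0.5887; e^(−k_a t) = e^(−1.14×1.540) = 0.1728.
D = 13.35 × (0.5887 − 0.1728) + 0.851 × 0.1728 = 5.554 + 0.1471 = 5.701 mg/L.
DO = C_s − D = 10.6 − 5.701 = 4.899 mg/L.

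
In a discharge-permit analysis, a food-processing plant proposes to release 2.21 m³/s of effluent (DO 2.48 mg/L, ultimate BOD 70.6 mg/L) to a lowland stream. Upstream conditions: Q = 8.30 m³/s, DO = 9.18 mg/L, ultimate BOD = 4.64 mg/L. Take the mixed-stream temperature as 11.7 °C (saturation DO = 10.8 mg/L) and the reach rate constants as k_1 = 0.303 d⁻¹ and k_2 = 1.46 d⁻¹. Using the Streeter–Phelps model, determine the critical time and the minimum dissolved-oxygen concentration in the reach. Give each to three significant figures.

t_c ≈ 0.512 d; minimum DO ≈ 7.51 mg/L

Mixed DO = (8.30×9.18 + 2.21×2.48)/(8.30+2.21) = 81.67/10.51 = 7.771 mg/L.
Mixed L₀ = (8.30×4.64 + 2.21×70.6)/(10.51) = 194.5/10.51 = 18.51 mg/L.
Initial deficit D₀ = C_s − DO₀ = 10.8 − 7.771 = 3.029 mg/L.
t_c = (1/1.157) ln[(1.46/0.303)(1 − 3.029×1.157/(0.303×18.51))] = 0.8643 × ln(1.808) = 0.5117 d.
D_c = (0.303/1.46) × 18.51 × e^(−0.303×0.5117) = 0.2075 × 18.51 × 0.8564 = 3.290 mg/L.
Minimum DO = 10.8 − 3.290 = 7.510 mg/L.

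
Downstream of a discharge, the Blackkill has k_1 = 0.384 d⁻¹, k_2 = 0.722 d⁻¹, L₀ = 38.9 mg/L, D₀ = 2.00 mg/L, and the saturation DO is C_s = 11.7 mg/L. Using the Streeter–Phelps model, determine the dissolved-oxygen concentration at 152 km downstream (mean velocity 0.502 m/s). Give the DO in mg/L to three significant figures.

Travel time t = x/v = 152 km / (0.502 m/s) = 152000 m / 0.502 m/s = 302800 s = 3.505 d.
k_1 L₀/(k_2−k_1) = 0.384×38.9/(0.722−0.384) = 14.94/0.3380 = 44.19 mg/L.
e^(−k_1 t) = e^(−0.384×3.505) = 0.2604; e^(−k_2 t) = e^(−0.722×3.505) = 0.07964.
D = 44.19 × (0.2604 − 0.07964) + 2.00 × 0.07964 = 7.986 + 0.1593 = 8.146 mg/L.
DO = C_s − D = 11.7 − 8.146 = 3.554 mg/L.

DO ≈ 3.55 mg/L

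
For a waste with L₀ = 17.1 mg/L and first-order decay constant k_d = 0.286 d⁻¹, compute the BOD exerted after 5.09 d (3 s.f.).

y ≈ 13.1 mg/L

y_t = L₀(1 − e^(−k_d t)) = 17.1 × (1 − e^(−0.286×5.09))
= 17.1 × (1 − 0.2332) = 17.1 × 0.7668 = 13.11 mg/L.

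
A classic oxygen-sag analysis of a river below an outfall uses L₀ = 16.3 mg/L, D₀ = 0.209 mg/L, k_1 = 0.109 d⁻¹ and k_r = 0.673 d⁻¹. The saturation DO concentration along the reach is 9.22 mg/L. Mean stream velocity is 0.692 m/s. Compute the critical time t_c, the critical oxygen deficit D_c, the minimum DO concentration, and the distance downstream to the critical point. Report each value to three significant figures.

With k_r/k_1 = 6.174 and 1 − D₀(k_r−k_1)/(k_1 L₀) = 0.9337,
t_c = ln(6.174 × 0.9337) / (0.673 − 0.109) = ln(5.765) / 0.5640 = 1.752/0.5640 = 3.106 d.
D_c = (k_1/k_r) L₀ e^(−k_1 t_c) = (0.109/0.673) × 16.3 × e^(−0.109×3.106) = 0.1620 × 16.3 × 0.7128 = 1.882 mg/L.
Minimum DO = C_s − D_c = 9.22 − 1.882 = 7.338 mg/L.
x_c = v t_c = 0.692 m/s × 3.106 d × 86400 s/d = 185700 m ≈ 186 km.

t_c ≈ 3.11 d; D_c ≈ 1.88 mg/L; min DO ≈ 7.34 mg/L; x_c ≈ 186 km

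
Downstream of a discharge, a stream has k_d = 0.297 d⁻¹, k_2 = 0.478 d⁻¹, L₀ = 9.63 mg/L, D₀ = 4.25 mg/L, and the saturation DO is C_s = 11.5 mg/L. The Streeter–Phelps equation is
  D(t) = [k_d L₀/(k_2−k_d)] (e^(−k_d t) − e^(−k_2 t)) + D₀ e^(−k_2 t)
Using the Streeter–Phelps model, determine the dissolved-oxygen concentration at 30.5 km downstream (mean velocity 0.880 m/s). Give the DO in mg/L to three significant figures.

Travel time t = x/v = 30.5 km / (0.880 m/s) = 30500 m / 0.880 m/s = 34660 s = 0.4011 d.
k_d L₀/(k_2−k_d) = 0.297×9.63/(0.478−0.297) = 2.860/0.1810 = 15.80 mg/L.
e^(−k_d t) = e^(−0.297×0.4011) = 0.8877; e^(−k_2 t) = e^(−0.478×0.4011) = 0.8255.
D = 15.80 × (0.8877 − 0.8255) + 4.25 × 0.8255 = 0.9824 + 3.508 = 4.491 mg/L.
DO = C_s − D = 11.5 − 4.491 = 7.009 mg/L.

DO ≈ 7.01 mg/L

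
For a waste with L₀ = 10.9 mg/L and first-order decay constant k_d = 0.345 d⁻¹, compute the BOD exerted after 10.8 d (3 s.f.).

y_t = L₀(1 − e^(−k_d t)) = 10.9 × (1 − e^(−0.345×10.8))
= 10.9 × (1 − 0.02409) = 10.9 × 0.9759 = 10.64 mg/L.

y ≈ 10.6 mg/L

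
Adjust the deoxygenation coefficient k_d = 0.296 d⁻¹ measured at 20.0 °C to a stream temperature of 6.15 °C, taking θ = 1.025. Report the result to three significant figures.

k_d ≈ 0.210 d⁻¹

k_d(T₂) = k_d(T₁) · θ^(T₂−T₁) = 0.296 × 1.025^(6.15−20.0)
= 0.296 × 1.025^-13.8 = 0.296 × 0.7104 = 0.2103 d⁻¹.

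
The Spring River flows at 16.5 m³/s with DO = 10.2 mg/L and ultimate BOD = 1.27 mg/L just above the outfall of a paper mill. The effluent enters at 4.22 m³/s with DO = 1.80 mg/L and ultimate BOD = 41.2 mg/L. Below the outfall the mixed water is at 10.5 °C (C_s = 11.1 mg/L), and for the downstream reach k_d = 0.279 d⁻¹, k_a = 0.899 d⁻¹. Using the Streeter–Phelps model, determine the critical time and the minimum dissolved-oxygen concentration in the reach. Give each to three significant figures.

t_c ≈ 0.339 d; minimum DO ≈ 8.45 mg/L

Mixed DO = (16.5×10.2 + 4.22×1.80)/(16.5+4.22) = 175.9/20.72 = 8.489 mg/L.
Mixed L₀ = (16.5×1.27 + 4.22×41.2)/(20.72) = 194.8/20.72 = 9.402 mg/L.
Initial deficit D₀ = C_s − DO₀ = 11.1 − 8.489 = 2.611 mg/L.
t_c = (1/0.6200) ln[(0.899/0.279)(1 − 2.611×0.6200/(0.279×9.402))] = 1.613 × ln(1.234) = 0.3391 d.
D_c = (0.279/0.899) × 9.402 × e^(−0.279×0.3391) = 0.3103 × 9.402 × 0.9097 = 2.655 mg/L.
Minimum DO = 11.1 − 2.655 = 8.445 mg/L.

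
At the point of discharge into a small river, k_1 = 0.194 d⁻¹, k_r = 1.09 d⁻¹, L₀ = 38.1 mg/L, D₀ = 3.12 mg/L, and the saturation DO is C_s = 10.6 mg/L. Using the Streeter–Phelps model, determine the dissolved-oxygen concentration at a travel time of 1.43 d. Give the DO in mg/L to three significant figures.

k_1 L₀/(k_r−k_1) = 0.194×38.1/(1.09−0.194) = 7.391/0.8960 = 8.249 mg/L.
e^(−k_1 t) = e^(−0.194×1.430) = 0.7577; e^(−k_r t) = e^(−1.09×1.430) = 0.2104.
D = 8.249 × (0.7577 − 0.2104) + 3.12 × 0.2104 = 4.515 + 0.6565 = 5.172 mg/L.
DO = C_s − D = 10.6 − 5.172 = 5.428 mg/L.

DO ≈ 5.43 mg/L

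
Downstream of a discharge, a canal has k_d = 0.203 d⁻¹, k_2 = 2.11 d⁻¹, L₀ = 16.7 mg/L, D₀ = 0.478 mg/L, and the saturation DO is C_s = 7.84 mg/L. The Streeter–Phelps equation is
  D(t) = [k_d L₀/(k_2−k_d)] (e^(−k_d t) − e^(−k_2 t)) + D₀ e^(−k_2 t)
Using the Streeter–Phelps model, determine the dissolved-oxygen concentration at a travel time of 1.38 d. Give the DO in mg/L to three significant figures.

k_d L₀/(k_2−k_d) = 0.203×16.7/(2.11−0.203) = 3.390/1.907 = 1.778 mg/L.
e^(−k_d t) = e^(−0.203×1.380) = 0.7557; e^(−k_2 t) = e^(−2.11×1.380) = 0.05438.
D = 1.778 × (0.7557 − 0.05438) + 0.478 × 0.05438 = 1.247 + 0.02599 = 1.273 mg/L.
DO = C_s − D = 7.84 − 1.273 = 6.567 mg/L.

DO ≈ 6.57 mg/L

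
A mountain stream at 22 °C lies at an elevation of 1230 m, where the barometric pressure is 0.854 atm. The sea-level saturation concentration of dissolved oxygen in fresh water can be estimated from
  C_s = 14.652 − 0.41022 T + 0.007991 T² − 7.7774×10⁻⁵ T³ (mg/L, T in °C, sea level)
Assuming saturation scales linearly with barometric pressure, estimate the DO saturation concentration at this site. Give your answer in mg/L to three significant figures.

C_s ≈ 7.40 mg/L

At sea level: C_s = 14.652 − 0.41022×22 + 0.007991×22² − 7.7774×10⁻⁵×22³ = 8.667 mg/L.
Pressure correction: C_s' = 8.667 × 0.854 = 7.401 mg/L.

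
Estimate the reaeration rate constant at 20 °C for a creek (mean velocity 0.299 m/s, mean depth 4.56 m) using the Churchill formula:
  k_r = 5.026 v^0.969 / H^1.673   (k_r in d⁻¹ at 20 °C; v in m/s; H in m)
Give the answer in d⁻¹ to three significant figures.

k_r = 5.026 × 0.299^0.969 / 4.56^1.673 = 5.026 × 0.3104 / 12.66 = 0.1232 d⁻¹.

k_r ≈ 0.123 d⁻¹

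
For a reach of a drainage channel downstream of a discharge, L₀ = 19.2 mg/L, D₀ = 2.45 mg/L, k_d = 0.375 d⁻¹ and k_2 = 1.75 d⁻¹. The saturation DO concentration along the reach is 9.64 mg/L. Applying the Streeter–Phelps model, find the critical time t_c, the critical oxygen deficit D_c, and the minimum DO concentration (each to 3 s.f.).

t_c = [1/(k_2−k_d)] ln[(k_2/k_d)(1 − D₀(k_2−k_d)/(k_d L₀))]
= [1/(1.75−0.375)] ln[(1.75/0.375)(1 − 2.45×1.375/(0.375×19.2))]
= (1/1.375) ln[4.667 × 0.5321] = 0.7273 × ln(2.483) = 0.7273 × 0.9096 = 0.6615 d.
D_c = (k_d/k_2) L₀ e^(−k_d t_c) = (0.375/1.75) × 19.2 × e^(−0.375×0.6615) = 0.2143 × 19.2 × 0.7803 = 3.210 mg/L.
Minimum DO = C_s − D_c = 9.64 − 3.210 = 6.430 mg/L.

t_c ≈ 0.661 d; D_c ≈ 3.21 mg/L; min DO ≈ 6.43 mg/L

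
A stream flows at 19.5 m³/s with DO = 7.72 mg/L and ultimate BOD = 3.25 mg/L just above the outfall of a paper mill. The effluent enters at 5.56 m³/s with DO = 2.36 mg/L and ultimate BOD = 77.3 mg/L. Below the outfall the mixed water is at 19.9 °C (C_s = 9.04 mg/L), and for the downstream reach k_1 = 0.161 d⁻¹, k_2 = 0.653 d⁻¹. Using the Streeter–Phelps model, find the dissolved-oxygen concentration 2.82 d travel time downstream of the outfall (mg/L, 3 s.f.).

DO ≈ 5.57 mg/L

Mixed DO = (19.5×7.72 + 5.56×2.36)/(19.5+5.56) = 163.7/25.06 = 6.531 mg/L.
Mixed L₀ = (19.5×3.25 + 5.56×77.3)/(25.06) = 493.2/25.06 = 19.68 mg/L.
Initial deficit D₀ = C_s − DO₀ = 9.04 − 6.531 = 2.509 mg/L.
D(2.82) = [0.161×19.68/(0.653−0.161)](e^(−0.161×2.82) − e^(−0.653×2.82)) + 2.509 e^(−0.653×2.82)
= 6.440 × (0.6351 − 0.1586) + 2.509 × 0.1586 = 3.466 mg/L.
DO = 9.04 − 3.466 = 5.574 mg/L.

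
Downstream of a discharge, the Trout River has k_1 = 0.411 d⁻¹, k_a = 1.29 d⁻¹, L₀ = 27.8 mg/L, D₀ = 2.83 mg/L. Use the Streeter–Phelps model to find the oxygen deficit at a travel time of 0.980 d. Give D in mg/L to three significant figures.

k_1 L₀/(k_a−k_1) = 0.411×27.8/(1.29−0.411) = 11.43/0.8790 = 13.00 mg/L.
e^(−k_1 t) = e^(−0.411×0.9800) = 0.6685; e^(−k_a t) = e^(−1.29×0.9800) = 0.2825.
D = 13.00 × (0.6685 − 0.2825) + 2.83 × 0.2825 = 5.017 + 0.7994 = 5.817 mg/L.

D ≈ 5.82 mg/L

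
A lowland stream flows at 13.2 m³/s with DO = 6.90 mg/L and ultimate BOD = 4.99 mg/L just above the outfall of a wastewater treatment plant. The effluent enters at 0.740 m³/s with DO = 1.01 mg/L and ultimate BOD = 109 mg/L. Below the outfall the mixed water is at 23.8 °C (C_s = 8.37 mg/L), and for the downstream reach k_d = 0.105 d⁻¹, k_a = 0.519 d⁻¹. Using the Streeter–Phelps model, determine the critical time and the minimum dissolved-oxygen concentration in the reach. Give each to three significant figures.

Mixed DO = (13.2×6.90 + 0.740×1.01)/(13.2+0.740) = 91.83/13.94 = 6.587 mg/L.
Mixed L₀ = (13.2×4.99 + 0.740×109)/(13.94) = 146.5/13.94 = 10.51 mg/L.
Initial deficit D₀ = C_s − DO₀ = 8.37 − 6.587 = 1.783 mg/L.
t_c = (1/0.4140) ln[(0.519/0.105)(1 − 1.783×0.4140/(0.105×10.51))] = 2.415 × ln(1.638) = 1.191 d.
D_c = (0.105/0.519) × 10.51 × e^(−0.105×1.191) = 0.2023 × 10.51 × 0.8824 = 1.877 mg/L.
Minimum DO = 8.37 − 1.877 = 6.493 mg/L.

t_c ≈ 1.19 d; minimum DO ≈ 6.49 mg/L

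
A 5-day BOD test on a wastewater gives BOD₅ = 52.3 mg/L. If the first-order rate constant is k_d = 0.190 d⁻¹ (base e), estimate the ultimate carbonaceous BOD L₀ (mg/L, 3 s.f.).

L₀ ≈ 85.3 mg/L

BOD₅ = L₀(1 − e^(−5k_d)) ⇒ L₀ = BOD₅ / (1 − e^(−5×0.190))
= 52.3 / (1 − 0.3867) = 52.3 / 0.6133 = 85.28 mg/L.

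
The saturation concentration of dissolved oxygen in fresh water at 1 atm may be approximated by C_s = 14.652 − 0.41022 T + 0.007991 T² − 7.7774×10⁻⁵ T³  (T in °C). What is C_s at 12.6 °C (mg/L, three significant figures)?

C_s = 14.652 − 0.41022×12.6 + 0.007991×12.6² − 7.7774×10⁻⁵×12.6³ = 10.60 mg/L.

C_s ≈ 10.6 mg/L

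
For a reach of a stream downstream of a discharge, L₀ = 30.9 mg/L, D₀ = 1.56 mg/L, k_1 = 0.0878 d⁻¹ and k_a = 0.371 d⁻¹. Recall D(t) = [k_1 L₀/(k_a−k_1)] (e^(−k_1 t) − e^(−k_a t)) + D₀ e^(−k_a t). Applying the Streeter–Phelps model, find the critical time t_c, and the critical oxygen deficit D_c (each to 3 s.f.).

t_c = [1/(k_a−k_1)] ln[(k_a/k_1)(1 − D₀(k_a−k_1)/(k_1 L₀))]
= [1/(0.371−0.0878)] ln[(0.371/0.0878)(1 − 1.56×0.2832/(0.0878×30.9))]
= (1/0.2832) ln[4.226 × 0.8372] = 3.531 × ln(3.537) = 3.531 × 1.263 = 4.461 d.
L(t_c) = L₀ e^(−k_1 t_c) = 30.9 × 0.6759 = 20.89 mg/L, and at the critical point k_a D_c = k_1 L, so D_c = (0.0878/0.371) × 20.89 = 4.943 mg/L.

t_c ≈ 4.46 d; D_c ≈ 4.94 mg/L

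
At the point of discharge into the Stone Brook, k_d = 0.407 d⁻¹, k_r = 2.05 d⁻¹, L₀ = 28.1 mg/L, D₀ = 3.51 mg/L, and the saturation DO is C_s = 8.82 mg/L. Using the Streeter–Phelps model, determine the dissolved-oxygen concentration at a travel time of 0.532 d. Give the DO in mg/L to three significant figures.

DO ≈ 4.37 mg/L

k_d L₀/(k_r−k_d) = 0.407×28.1/(2.05−0.407) = 11.44/1.643 = 6.961 mg/L.
e^(−k_d t) = e^(−0.407×0.5320) = 0.8053; e^(−k_r t) = e^(−2.05×0.5320) = 0.3360.
D = 6.961 × (0.8053 − 0.3360) + 3.51 × 0.3360 = 3.267 + 1.179 = 4.446 mg/L.
DO = C_s − D = 8.82 − 4.446 = 4.374 mg/L.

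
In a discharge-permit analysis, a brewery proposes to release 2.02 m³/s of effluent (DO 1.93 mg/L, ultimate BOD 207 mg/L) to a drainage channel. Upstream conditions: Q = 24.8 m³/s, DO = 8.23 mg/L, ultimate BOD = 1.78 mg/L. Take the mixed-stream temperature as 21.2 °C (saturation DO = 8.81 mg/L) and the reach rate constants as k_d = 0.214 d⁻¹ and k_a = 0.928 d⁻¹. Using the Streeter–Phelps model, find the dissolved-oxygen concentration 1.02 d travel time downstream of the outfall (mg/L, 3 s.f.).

Mixed DO = (24.8×8.23 + 2.02×1.93)/(24.8+2.02) = 208.0/26.82 = 7.756 mg/L.
Mixed L₀ = (24.8×1.78 + 2.02×207)/(26.82) = 462.3/26.82 = 17.24 mg/L.
Initial deficit D₀ = C_s − DO₀ = 8.81 − 7.756 = 1.054 mg/L.
D(1.02) = [0.214×17.24/(0.928−0.214)](e^(−0.214×1.02) − e^(−0.928×1.02)) + 1.054 e^(−0.928×1.02)
= 5.166 × (0.8039 − 0.3881) + 1.054 × 0.3881 = 2.557 mg/L.
DO = 8.81 − 2.557 = 6.253 mg/L.

DO ≈ 6.25 mg/L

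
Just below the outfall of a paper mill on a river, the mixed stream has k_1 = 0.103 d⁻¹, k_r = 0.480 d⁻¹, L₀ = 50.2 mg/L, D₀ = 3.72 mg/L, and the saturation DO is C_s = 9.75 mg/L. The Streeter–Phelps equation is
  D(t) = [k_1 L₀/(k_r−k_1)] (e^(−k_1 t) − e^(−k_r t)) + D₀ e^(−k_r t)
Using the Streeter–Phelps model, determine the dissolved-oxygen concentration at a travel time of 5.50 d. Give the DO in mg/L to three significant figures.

DO ≈ 2.68 mg/L

k_1 L₀/(k_r−k_1) = 0.103×50.2/(0.480−0.103) = 5.171/0.3770 = 13.72 mg/L.
e^(−k_1 t) = e^(−0.103×5.500) = 0.5675; e^(−k_r t) = e^(−0.480×5.500) = 0.07136.
D = 13.72 × (0.5675 − 0.07136) + 3.72 × 0.07136 = 6.805 + 0.2655 = 7.070 mg/L.
DO = C_s − D = 9.75 − 7.070 = 2.680 mg/L.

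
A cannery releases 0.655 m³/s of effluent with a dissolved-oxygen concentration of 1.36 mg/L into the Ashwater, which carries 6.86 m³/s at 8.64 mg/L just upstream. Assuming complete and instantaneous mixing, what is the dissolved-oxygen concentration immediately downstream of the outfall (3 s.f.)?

8.01 mg/L

Flow-weighted mixing: C = (Q_r C_r + Q_w C_w)/(Q_r + Q_w)
= (6.86×8.64 + 0.655×1.36)/(6.86 + 0.655) = 60.16/7.515 = 8.005 mg/L.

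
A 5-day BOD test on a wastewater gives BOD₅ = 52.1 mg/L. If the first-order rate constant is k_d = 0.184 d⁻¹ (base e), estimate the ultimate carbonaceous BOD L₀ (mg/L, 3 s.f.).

L₀ ≈ 86.6 mg/L

BOD₅ = L₀(1 − e^(−5k_d)) ⇒ L₀ = BOD₅ / (1 − e^(−5×0.184))
= 52.1 / (1 − 0.3985) = 52.1 / 0.6015 = 86.62 mg/L.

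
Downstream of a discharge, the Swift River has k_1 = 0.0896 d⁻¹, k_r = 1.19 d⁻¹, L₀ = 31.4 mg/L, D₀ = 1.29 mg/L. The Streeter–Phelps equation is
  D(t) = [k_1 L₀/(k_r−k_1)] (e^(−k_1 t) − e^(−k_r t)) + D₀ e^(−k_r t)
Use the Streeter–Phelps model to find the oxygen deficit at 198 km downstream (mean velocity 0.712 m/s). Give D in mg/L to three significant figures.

D ≈ 1.89 mg/L

Travel time t = x/v = 198 km / (0.712 m/s) = 198000 m / 0.712 m/s = 278100 s = 3.219 d.
k_1 L₀/(k_r−k_1) = 0.0896×31.4/(1.19−0.0896) = 2.813/1.100 = 2.557 mg/L.
e^(−k_1 t) = e^(−0.0896×3.219) = 0.7495; e^(−k_r t) = e^(−1.19×3.219) = 0.02171.
D = 2.557 × (0.7495 − 0.02171) + 1.29 × 0.02171 = 1.861 + 0.02800 = 1.889 mg/L.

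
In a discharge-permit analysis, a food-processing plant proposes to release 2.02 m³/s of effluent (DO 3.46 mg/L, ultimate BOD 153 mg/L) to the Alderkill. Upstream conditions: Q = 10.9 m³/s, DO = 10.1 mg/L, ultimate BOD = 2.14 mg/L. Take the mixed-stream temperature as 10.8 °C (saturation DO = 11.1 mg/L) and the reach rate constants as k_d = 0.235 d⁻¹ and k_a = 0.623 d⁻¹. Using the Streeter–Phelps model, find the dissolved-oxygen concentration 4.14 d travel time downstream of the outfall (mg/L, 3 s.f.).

DO ≈ 6.24 mg/L

Mixed DO = (10.9×10.1 + 2.02×3.46)/(10.9+2.02) = 117.1/12.92 = 9.062 mg/L.
Mixed L₀ = (10.9×2.14 + 2.02×153)/(12.92) = 332.4/12.92 = 25.73 mg/L.
Initial deficit D₀ = C_s − DO₀ = 11.1 − 9.062 = 2.038 mg/L.
D(4.14) = [0.235×25.73/(0.623−0.235)](e^(−0.235×4.14) − e^(−0.623×4.14)) + 2.038 e^(−0.623×4.14)
= 15.58 × (0.3780 − 0.07583) + 2.038 × 0.07583 = 4.863 mg/L.
DO = 11.1 − 4.863 = 6.237 mg/L.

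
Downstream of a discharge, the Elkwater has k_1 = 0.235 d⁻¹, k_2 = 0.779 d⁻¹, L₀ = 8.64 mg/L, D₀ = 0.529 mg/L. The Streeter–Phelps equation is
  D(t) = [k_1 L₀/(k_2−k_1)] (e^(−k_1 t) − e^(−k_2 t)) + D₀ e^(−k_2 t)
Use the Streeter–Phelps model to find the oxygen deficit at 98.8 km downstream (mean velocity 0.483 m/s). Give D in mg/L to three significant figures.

Travel time t = x/v = 98.8 km / (0.483 m/s) = 98800 m / 0.483 m/s = 204600 s = 2.368 d.
k_1 L₀/(k_2−k_1) = 0.235×8.64/(0.779−0.235) = 2.030/0.5440 = 3.732 mg/L.
e^(−k_1 t) = e^(−0.235×2.368) = 0.5733; e^(−k_2 t) = e^(−0.779×2.368) = 0.1581.
D = 3.732 × (0.5733 − 0.1581) + 0.529 × 0.1581 = 1.549 + 0.08365 = 1.633 mg/L.

D ≈ 1.63 mg/L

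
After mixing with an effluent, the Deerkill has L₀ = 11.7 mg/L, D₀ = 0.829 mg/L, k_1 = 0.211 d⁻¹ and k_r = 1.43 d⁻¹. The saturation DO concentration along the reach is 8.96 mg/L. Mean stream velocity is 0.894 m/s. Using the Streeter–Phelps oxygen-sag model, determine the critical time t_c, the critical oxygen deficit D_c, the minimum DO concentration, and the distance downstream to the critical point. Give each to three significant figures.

With k_r/k_1 = 6.777 and 1 − D₀(k_r−k_1)/(k_1 L₀) = 0.5907,
t_c = ln(6.777 × 0.5907) / (1.43 − 0.211) = ln(4.003) / 1.219 = 1.387/1.219 = 1.138 d.
L(t_c) = L₀ e^(−k_1 t_c) = 11.7 × 0.7866 = 9.203 mg/L, and at the critical point k_r D_c = k_1 L, so D_c = (0.211/1.43) × 9.203 = 1.358 mg/L.
Minimum DO = C_s − D_c = 8.96 − 1.358 = 7.602 mg/L.
x_c = v t_c = 0.894 m/s × 1.138 d × 86400 s/d = 87890 m ≈ 87.9 km.

t_c ≈ 1.14 d; D_c ≈ 1.36 mg/L; min DO ≈ 7.60 mg/L; x_c ≈ 87.9 km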